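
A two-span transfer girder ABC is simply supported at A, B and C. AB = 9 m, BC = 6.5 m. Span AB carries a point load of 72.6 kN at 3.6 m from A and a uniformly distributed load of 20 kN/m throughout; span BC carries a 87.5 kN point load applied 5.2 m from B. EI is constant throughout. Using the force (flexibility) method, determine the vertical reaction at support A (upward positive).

R_A = 110.9 kN

Take M_B as the redundant. Released structure: two simple spans AB and BC with a hinge at B.
Rotations at B on the released spans (each span's end-slope, ×1/EI):
  span AB: point load 72.6 at a = 3.6: Pab(L + a)/(6LEI) = 329.3/EI
  span AB: UDL 20: wL³/(24EI) = 607.5/EI
  span BC: point load 87.5 at a = 5.2: Pab(L + b)/(6LEI) = 118.3/EI
  relative rotation θ_0 = (936.8 + 118.3)/EI = 1055/EI
A unit hogging moment at B produces rotation L₁/(3EI) + L₂/(3EI) = 5.167/EI.
Compatibility: M_B·(L₁+L₂)/(3EI) = θ_0, giving M_B = 204.2 kN·m (hogging).
Span AB, ΣM about A with M_B applied at B: R_B^{AB}·9 = 1071 + 204.2, so R_B^{AB} = 141.7 kN and R_A = 252.6 − 141.7 = 110.9 kN.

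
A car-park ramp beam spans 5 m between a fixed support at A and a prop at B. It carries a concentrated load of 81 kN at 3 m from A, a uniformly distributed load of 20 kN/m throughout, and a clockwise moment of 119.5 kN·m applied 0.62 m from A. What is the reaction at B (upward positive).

R_B = 80.83 kN

Release the roller at B. Primary structure: cantilever fixed at A.
Free-end deflection of the primary structure under the applied loading (downward +):
  point load 81 at a = 3: Pa²(3L − a)/(6EI) = 1458/EI
  UDL 20: wL⁴/(8EI) = 1562/EI
  clockwise couple 119.5 at a = 0.62: M₀a(2L − a)/(2EI) = 347.5/EI
  δ_0 = 3368/EI
Flexibility coefficient — unit upward force at B: δ_{BB} = L³/(3EI) = 41.67/EI.
The prop prevents deflection at B: R_B = δ_0/δ_{BB} = 3368/41.67 = 80.83 kN.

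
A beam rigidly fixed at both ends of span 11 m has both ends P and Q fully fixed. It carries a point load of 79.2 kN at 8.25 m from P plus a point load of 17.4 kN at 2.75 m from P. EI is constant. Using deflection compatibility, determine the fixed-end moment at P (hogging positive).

Take the two fixed-end moments M_P, M_Q as redundants; the released structure is the simple span PQ.
Simple-span end rotations at P and Q under the given loads:
  at P: point load 79.2 at a = 8.25: Pab(L + b)/(6LEI) = 374.3/EI
  at Q: point load 79.2 at a = 8.25: Pab(L + a)/(6LEI) = 524.1/EI
  at P: point load 17.4 at a = 2.75: Pab(L + b)/(6LEI) = 115.1/EI
  at Q: point load 17.4 at a = 2.75: Pab(L + a)/(6LEI) = 82.24/EI
  θ_P0 = 489.5/EI,  θ_Q0 = 606.3/EI
Flexibility coefficients: a unit moment at one end gives L/(3EI) there and L/(6EI) at the far end, so f₁₁ = f₂₂ = 3.667/EI and f₁₂ = f₂₁ = 1.833/EI.
Compatibility — zero rotation at each built-in end:
  3.667 M_P + 1.833 M_Q = 489.5
  1.833 M_P + 3.667 M_Q = 606.3
Solving the pair gives M_P = 67.75 kN·m and M_Q = 131.5 kN·m (hogging).

M_P = 67.75 kN·m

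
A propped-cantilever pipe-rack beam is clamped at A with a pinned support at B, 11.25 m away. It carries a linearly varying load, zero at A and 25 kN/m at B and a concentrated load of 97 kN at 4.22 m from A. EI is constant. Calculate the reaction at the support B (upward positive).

R_B = 95.26 kN

Take the reaction at B as the redundant and release it; the primary structure is a cantilever fixed at A.
Deflection at B on the released cantilever, summing each load's contribution:
  triangular load, peak 25 at the free end: 11w₀L⁴/(120EI) = 36708/EI
  point load 97 at a = 4.22: Pa²(3L − a)/(6EI) = 8502/EI
  δ_0 = 45210/EI
Tip deflection under a unit load at B: L³/(3EI) = 474.6/EI.
Compatibility at B: δ_0 − R_B·δ_{BB} = 0, so R_B = 45210/474.6 = 95.26 kN.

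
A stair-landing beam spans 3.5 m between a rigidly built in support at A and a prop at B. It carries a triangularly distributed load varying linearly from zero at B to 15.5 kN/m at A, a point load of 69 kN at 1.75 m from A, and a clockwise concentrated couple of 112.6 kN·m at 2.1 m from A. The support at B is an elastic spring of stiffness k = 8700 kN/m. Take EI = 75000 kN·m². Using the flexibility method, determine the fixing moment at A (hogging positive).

Take the reaction at B as the redundant and release it; the primary structure is a cantilever fixed at A.
Downward deflection at the released point B due to the loads:
  triangular load, peak 15.5 at the fixed end: w₀L⁴/(30EI) = 77.53/EI
  point load 69 at a = 1.75: Pa²(3L − a)/(6EI) = 308.2/EI
  clockwise couple 112.6 at a = 2.1: M₀a(2L − a)/(2EI) = 579.3/EI
  δ_0 = 965/EI
Tip deflection under a unit load at B: L³/(3EI) = 14.29/EI.
With EI = 75000 kN·m²: δ_0 = 0.012867 m and δ_{BB} = 0.000191 m/kN.
Compatibility — the spring shortens by R_B/k under the reaction it provides: δ_0 − R_B·δ_{BB} = R_B/k. With 1/k = 0.000115 m/kN, R_B = δ_0 / (δ_{BB} + 1/k) = 0.012867 / (0.000191 + 0.000115) = 42.12 kN.
Moment equilibrium about A: M_A = Σ(load moments about A) − R_B·L = 265 − 42.12×3.5 = 117.6 kN·m.

M_A = 117.6 kN·m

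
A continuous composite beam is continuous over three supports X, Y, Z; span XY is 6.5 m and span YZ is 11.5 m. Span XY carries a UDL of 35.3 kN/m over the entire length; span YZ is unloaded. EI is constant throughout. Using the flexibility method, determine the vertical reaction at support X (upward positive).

Take M_Y as the redundant. Released structure: two simple spans XY and YZ with a hinge at Y.
End slopes at the hinge Y, treating each span as simply supported:
  span XY: UDL 35.3: wL³/(24EI) = 403.9/EI
  relative rotation θ_0 = (403.9 + 0)/EI = 403.9/EI
A unit hogging moment at Y produces rotation L₁/(3EI) + L₂/(3EI) = 6/EI.
Slope continuity at Y: θ_0 = M_Y·6/EI, so M_Y = 403.9/6 = 67.32 kN·m (hogging).
Span XY, ΣM about X with M_Y applied at Y: R_Y^{XY}·6.5 = 745.7 + 67.32, so R_Y^{XY} = 125.1 kN and R_X = 229.4 − 125.1 = 104.4 kN.

R_X = 104.4 kN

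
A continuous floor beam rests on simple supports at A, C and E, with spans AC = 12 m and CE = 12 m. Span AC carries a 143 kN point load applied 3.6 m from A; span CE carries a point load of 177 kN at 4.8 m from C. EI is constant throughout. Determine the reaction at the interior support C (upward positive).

Insert a hinge at C; M_C is the redundant, and each span becomes simply supported.
Rotations at C on the released spans (each span's end-slope, ×1/EI):
  span AC: point load 143 at a = 3.6: Pab(L + a)/(6LEI) = 936.9/EI
  span CE: point load 177 at a = 4.8: Pab(L + b)/(6LEI) = 1631/EI
  relative rotation θ_0 = (936.9 + 1631)/EI = 2568/EI
A unit hogging moment at C produces rotation L₁/(3EI) + L₂/(3EI) = 8/EI.
Slope continuity at C: θ_0 = M_C·8/EI, so M_C = 2568/8 = 321 kN·m (hogging).
Span AC, ΣM about A with M_C applied at C: R_C^{AC}·12 = 514.8 + 321, so R_C^{AC} = 69.65 kN and R_A = 143 − 69.65 = 73.35 kN.
Span CE, ΣM about E: R_C^{CE}·12 = 1274 + 321, so R_C^{CE} = 133 kN and R_E = 177 − 133 = 44.05 kN.
R_C = 69.65 + 133 = 202.6 kN.

R_C = 202.6 kN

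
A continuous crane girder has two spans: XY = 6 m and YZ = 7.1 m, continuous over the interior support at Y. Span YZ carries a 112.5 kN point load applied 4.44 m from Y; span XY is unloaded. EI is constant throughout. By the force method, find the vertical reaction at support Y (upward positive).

Take M_Y as the redundant. Released structure: two simple spans XY and YZ with a hinge at Y.
Discontinuity in slope at Y on the released structure — sum the simple-span end rotations:
  span YZ: point load 112.5 at a = 4.44: Pab(L + b)/(6LEI) = 304.4/EI
  relative rotation θ_0 = (0 + 304.4)/EI = 304.4/EI
A unit hogging moment at Y produces rotation L₁/(3EI) + L₂/(3EI) = 4.367/EI.
Compatibility: M_Y·(L₁+L₂)/(3EI) = θ_0, giving M_Y = 69.71 kN·m (hogging).
Span XY, ΣM about X with M_Y applied at Y: R_Y^{XY}·6 = 0 + 69.71, so R_Y^{XY} = 11.62 kN and R_X = 0 − 11.62 = -11.62 kN.
Span YZ, ΣM about Z: R_Y^{YZ}·7.1 = 299.2 + 69.71, so R_Y^{YZ} = 51.97 kN and R_Z = 112.5 − 51.97 = 60.53 kN.
R_Y = 11.62 + 51.97 = 63.59 kN.

R_Y = 63.59 kN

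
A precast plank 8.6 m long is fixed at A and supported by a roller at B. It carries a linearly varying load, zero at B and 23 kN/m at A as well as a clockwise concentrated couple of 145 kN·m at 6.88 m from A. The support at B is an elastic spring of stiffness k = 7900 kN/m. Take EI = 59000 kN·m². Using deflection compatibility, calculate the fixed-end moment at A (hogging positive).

M_A = 62.5 kN·m

Take the reaction at B as the redundant and release it; the primary structure is a cantilever fixed at A.
Downward deflection at the released point B due to the loads:
  triangular load, peak 23 at the fixed end: w₀L⁴/(30EI) = 4194/EI
  clockwise couple 145 at a = 6.88: M₀a(2L − a)/(2EI) = 5148/EI
  δ_0 = 9341/EI
Tip deflection under a unit load at B: L³/(3EI) = 212/EI.
With EI = 59000 kN·m²: δ_0 = 0.15833 m and δ_{BB} = 0.003594 m/kN.
Compatibility — the spring shortens by R_B/k under the reaction it provides: δ_0 − R_B·δ_{BB} = R_B/k. With 1/k = 0.000127 m/kN, R_B = δ_0 / (δ_{BB} + 1/k) = 0.15833 / (0.003594 + 0.000127) = 42.56 kN.
Moment equilibrium about A: M_A = Σ(load moments about A) − R_B·L = 428.5 − 42.56×8.6 = 62.5 kN·m.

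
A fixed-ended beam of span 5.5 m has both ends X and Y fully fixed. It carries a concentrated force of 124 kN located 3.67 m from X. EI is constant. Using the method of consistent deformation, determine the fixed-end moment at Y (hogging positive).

Take the two fixed-end moments M_X, M_Y as redundants; the released structure is the simple span XY.
End rotations of the released simple span under the applied load (×1/EI):
  at X: point load 124 at a = 3.67: Pab(L + b)/(6LEI) = 185/EI
  at Y: point load 124 at a = 3.67: Pab(L + a)/(6LEI) = 231.4/EI
  θ_X0 = 185/EI,  θ_Y0 = 231.4/EI
Flexibility coefficients: a unit moment at one end gives L/(3EI) there and L/(6EI) at the far end, so f₁₁ = f₂₂ = 1.833/EI and f₁₂ = f₂₁ = 0.9167/EI.
Compatibility — zero rotation at each built-in end:
  1.833 M_X + 0.9167 M_Y = 185
  0.9167 M_X + 1.833 M_Y = 231.4
Solving the pair gives M_X = 50.38 kN·m and M_Y = 101 kN·m (hogging).

M_Y = 101 kN·m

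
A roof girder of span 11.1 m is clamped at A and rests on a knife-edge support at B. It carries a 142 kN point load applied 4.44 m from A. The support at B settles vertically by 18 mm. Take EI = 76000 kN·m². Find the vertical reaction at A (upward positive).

R_A = 115.5 kN

Take the reaction at B as the redundant and release it; the primary structure is a cantilever fixed at A.
Downward deflection at the released point B due to the loads:
  point load 142 at a = 4.44: Pa²(3L − a)/(6EI) = 13465/EI
Flexibility coefficient — unit upward force at B: δ_{BB} = L³/(3EI) = 455.9/EI.
With EI = 76000 kN·m²: δ_0 = 0.17717 m and δ_{BB} = 0.005998 m/kN.
Compatibility — the beam at B must follow the support down by 0.018 m: δ_0 − R_B·δ_{BB} = 0.018, so R_B = (0.17717 − 0.018)/0.005998 = 26.54 kN.
Vertical equilibrium: R_A = ΣP − R_B = 142 − 26.54 = 115.5 kN.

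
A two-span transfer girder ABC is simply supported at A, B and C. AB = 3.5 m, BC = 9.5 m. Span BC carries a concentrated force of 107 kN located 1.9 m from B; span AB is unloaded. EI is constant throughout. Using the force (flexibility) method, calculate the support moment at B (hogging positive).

M_B = 107 kN·m

Release continuity at B by inserting a hinge; the redundant is the internal moment M_B. The primary structure is two simply-supported spans AB and BC.
End slopes at the hinge B, treating each span as simply supported:
  span BC: point load 107 at a = 1.9: Pab(L + b)/(6LEI) = 463.5/EI
  relative rotation θ_0 = (0 + 463.5)/EI = 463.5/EI
A unit hogging moment at B produces rotation L₁/(3EI) + L₂/(3EI) = 4.333/EI.
Compatibility: M_B·(L₁+L₂)/(3EI) = θ_0, giving M_B = 107 kN·m (hogging).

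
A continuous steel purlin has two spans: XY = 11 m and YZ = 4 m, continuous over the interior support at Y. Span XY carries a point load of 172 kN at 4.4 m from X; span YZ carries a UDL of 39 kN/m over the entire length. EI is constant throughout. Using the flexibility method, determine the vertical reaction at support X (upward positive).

R_X = 80.12 kN

Release continuity at Y by inserting a hinge; the redundant is the internal moment M_Y. The primary structure is two simply-supported spans XY and YZ.
End slopes at the hinge Y, treating each span as simply supported:
  span XY: point load 172 at a = 4.4: Pab(L + a)/(6LEI) = 1165/EI
  span YZ: UDL 39: wL³/(24EI) = 104/EI
  relative rotation θ_0 = (1165 + 104)/EI = 1269/EI
A unit hogging moment at Y produces rotation L₁/(3EI) + L₂/(3EI) = 5/EI.
Slope continuity at Y: θ_0 = M_Y·5/EI, so M_Y = 1269/5 = 253.9 kN·m (hogging).
Span XY, ΣM about X with M_Y applied at Y: R_Y^{XY}·11 = 756.8 + 253.9, so R_Y^{XY} = 91.88 kN and R_X = 172 − 91.88 = 80.12 kN.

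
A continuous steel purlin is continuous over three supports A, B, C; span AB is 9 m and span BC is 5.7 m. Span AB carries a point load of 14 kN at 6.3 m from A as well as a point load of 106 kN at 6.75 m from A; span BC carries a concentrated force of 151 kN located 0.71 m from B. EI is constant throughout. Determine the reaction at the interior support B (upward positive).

Insert a hinge at B; M_B is the redundant, and each span becomes simply supported.
Discontinuity in slope at B on the released structure — sum the simple-span end rotations:
  span AB: point load 14 at a = 6.3: Pab(L + a)/(6LEI) = 67.47/EI
  span AB: point load 106 at a = 6.75: Pab(L + a)/(6LEI) = 469.5/EI
  span BC: point load 151 at a = 0.71: Pab(L + b)/(6LEI) = 167.2/EI
  relative rotation θ_0 = (537 + 167.2)/EI = 704.2/EI
A unit hogging moment at B produces rotation L₁/(3EI) + L₂/(3EI) = 4.9/EI.
Slope continuity at B: θ_0 = M_B·4.9/EI, so M_B = 704.2/4.9 = 143.7 kN·m (hogging).
Span AB, ΣM about A with M_B applied at B: R_B^{AB}·9 = 803.7 + 143.7, so R_B^{AB} = 105.3 kN and R_A = 120 − 105.3 = 14.73 kN.
Span BC, ΣM about C: R_B^{BC}·5.7 = 753.5 + 143.7, so R_B^{BC} = 157.4 kN and R_C = 151 − 157.4 = -6.406 kN.
R_B = 105.3 + 157.4 = 262.7 kN.

R_B = 262.7 kN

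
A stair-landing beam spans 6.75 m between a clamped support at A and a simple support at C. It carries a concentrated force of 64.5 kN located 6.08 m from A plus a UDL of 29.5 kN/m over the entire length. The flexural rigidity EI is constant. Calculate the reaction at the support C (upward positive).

R_C = 129.6 kN

Choose R_C as the redundant. The primary structure is the cantilever fixed at A.
Downward deflection at the released point C due to the loads:
  point load 64.5 at a = 6.08: Pa²(3L − a)/(6EI) = 5631/EI
  UDL 29.5: wL⁴/(8EI) = 7655/EI
  δ_0 = 13286/EI
Flexibility coefficient — unit upward force at C: δ_{CC} = L³/(3EI) = 102.5/EI.
The prop prevents deflection at C: R_C = δ_0/δ_{CC} = 13286/102.5 = 129.6 kN.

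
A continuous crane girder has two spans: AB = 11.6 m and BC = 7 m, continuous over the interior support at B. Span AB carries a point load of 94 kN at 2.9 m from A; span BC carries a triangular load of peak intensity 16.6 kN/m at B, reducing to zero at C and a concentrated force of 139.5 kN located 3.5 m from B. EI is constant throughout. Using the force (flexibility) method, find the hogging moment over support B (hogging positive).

Take M_B as the redundant. Released structure: two simple spans AB and BC with a hinge at B.
Rotations at B on the released spans (each span's end-slope, ×1/EI):
  span AB: point load 94 at a = 2.9: Pab(L + a)/(6LEI) = 494.1/EI
  span BC: triangular load, peak 16.6: w₀L³/(45EI) = 126.5/EI
  span BC: point load 139.5 at a = 3.5: Pab(L + b)/(6LEI) = 427.2/EI
  relative rotation θ_0 = (494.1 + 553.7)/EI = 1048/EI
A unit hogging moment at B produces rotation L₁/(3EI) + L₂/(3EI) = 6.2/EI.
Compatibility: M_B·(L₁+L₂)/(3EI) = θ_0, giving M_B = 169 kN·m (hogging).

M_B = 169 kN·m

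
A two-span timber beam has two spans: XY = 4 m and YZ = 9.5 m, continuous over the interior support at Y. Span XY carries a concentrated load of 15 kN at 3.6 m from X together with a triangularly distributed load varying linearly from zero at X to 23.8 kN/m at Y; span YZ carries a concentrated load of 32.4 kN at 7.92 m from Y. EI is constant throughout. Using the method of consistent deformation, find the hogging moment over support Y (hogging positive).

Insert a hinge at Y; M_Y is the redundant, and each span becomes simply supported.
Rotations at Y on the released spans (each span's end-slope, ×1/EI):
  span XY: point load 15 at a = 3.6: Pab(L + a)/(6LEI) = 6.84/EI
  span XY: triangular load, peak 23.8: w₀L³/(45EI) = 33.85/EI
  span YZ: point load 32.4 at a = 7.92: Pab(L + b)/(6LEI) = 78.81/EI
  relative rotation θ_0 = (40.69 + 78.81)/EI = 119.5/EI
A unit hogging moment at Y produces rotation L₁/(3EI) + L₂/(3EI) = 4.5/EI.
Slope continuity at Y: θ_0 = M_Y·4.5/EI, so M_Y = 119.5/4.5 = 26.56 kN·m (hogging).

M_Y = 26.56 kN·m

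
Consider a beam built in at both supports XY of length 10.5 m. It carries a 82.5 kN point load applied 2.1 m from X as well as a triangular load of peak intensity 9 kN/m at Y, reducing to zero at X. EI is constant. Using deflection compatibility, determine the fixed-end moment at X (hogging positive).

M_X = 144 kN·m

Release both end moments; the primary structure is a simply-supported span XY with redundants M_X and M_Y.
On the primary (simply-supported) span, the end slopes from the loading are:
  at X: point load 82.5 at a = 2.1: Pab(L + b)/(6LEI) = 436.6/EI
  at Y: point load 82.5 at a = 2.1: Pab(L + a)/(6LEI) = 291.1/EI
  at X: triangular load, peak 9: 7w₀L³/(360EI) = 202.6/EI
  at Y: triangular load, peak 9: w₀L³/(45EI) = 231.5/EI
  θ_X0 = 639.2/EI,  θ_Y0 = 522.6/EI
Flexibility coefficients: a unit moment at one end gives L/(3EI) there and L/(6EI) at the far end, so f₁₁ = f₂₂ = 3.5/EI and f₁₂ = f₂₁ = 1.75/EI.
Compatibility — zero rotation at each built-in end:
  3.5 M_X + 1.75 M_Y = 639.2
  1.75 M_X + 3.5 M_Y = 522.6
Solving the pair gives M_X = 144 kN·m and M_Y = 77.33 kN·m (hogging).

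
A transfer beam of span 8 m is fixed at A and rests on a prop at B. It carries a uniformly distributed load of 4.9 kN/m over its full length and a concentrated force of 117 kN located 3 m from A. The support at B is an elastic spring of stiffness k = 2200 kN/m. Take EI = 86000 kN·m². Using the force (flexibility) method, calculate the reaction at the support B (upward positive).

R_B = 29.53 kN

Choose R_B as the redundant. The primary structure is the cantilever fixed at A.
Deflection at B on the released cantilever, summing each load's contribution:
  UDL 4.9: wL⁴/(8EI) = 2509/EI
  point load 117 at a = 3: Pa²(3L − a)/(6EI) = 3686/EI
  δ_0 = 6194/EI
Flexibility coefficient — unit upward force at B: δ_{BB} = L³/(3EI) = 170.7/EI.
With EI = 86000 kN·m²: δ_0 = 0.072027 m and δ_{BB} = 0.001984 m/kN.
Compatibility — the spring shortens by R_B/k under the reaction it provides: δ_0 − R_B·δ_{BB} = R_B/k. With 1/k = 0.000455 m/kN, R_B = δ_0 / (δ_{BB} + 1/k) = 0.072027 / (0.001984 + 0.000455) = 29.53 kN.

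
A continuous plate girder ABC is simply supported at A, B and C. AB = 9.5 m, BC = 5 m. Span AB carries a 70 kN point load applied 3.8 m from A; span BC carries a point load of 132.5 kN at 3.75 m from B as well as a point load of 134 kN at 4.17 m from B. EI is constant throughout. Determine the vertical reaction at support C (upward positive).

Insert a hinge at B; M_B is the redundant, and each span becomes simply supported.
End slopes at the hinge B, treating each span as simply supported:
  span AB: point load 70 at a = 3.8: Pab(L + a)/(6LEI) = 353.8/EI
  span BC: point load 132.5 at a = 3.75: Pab(L + b)/(6LEI) = 129.4/EI
  span BC: point load 134 at a = 4.17: Pab(L + b)/(6LEI) = 90.13/EI
  relative rotation θ_0 = (353.8 + 219.5)/EI = 573.3/EI
A unit hogging moment at B produces rotation L₁/(3EI) + L₂/(3EI) = 4.833/EI.
Slope continuity at B: θ_0 = M_B·4.833/EI, so M_B = 573.3/4.833 = 118.6 kN·m (hogging).
Span BC, ΣM about C: R_B^{BC}·5 = 276.8 + 118.6, so R_B^{BC} = 79.09 kN and R_C = 266.5 − 79.09 = 187.4 kN.

R_C = 187.4 kN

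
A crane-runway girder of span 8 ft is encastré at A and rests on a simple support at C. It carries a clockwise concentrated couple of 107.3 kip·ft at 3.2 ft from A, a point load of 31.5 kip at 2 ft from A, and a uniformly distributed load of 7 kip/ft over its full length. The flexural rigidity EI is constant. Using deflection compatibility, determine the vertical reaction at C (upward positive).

R_C = 36.58 kip

Take the reaction at C as the redundant and release it; the primary structure is a cantilever fixed at A.
Deflection at C on the released cantilever, summing each load's contribution:
  clockwise couple 107.3 at a = 3.2: M₀a(2L − a)/(2EI) = 2198/EI
  point load 31.5 at a = 2: Pa²(3L − a)/(6EI) = 462/EI
  UDL 7: wL⁴/(8EI) = 3584/EI
  δ_0 = 6244/EI
Flexibility coefficient — unit upward force at C: δ_{CC} = L³/(3EI) = 170.7/EI.
Compatibility at C: δ_0 − R_C·δ_{CC} = 0, so R_C = 6244/170.7 = 36.58 kip.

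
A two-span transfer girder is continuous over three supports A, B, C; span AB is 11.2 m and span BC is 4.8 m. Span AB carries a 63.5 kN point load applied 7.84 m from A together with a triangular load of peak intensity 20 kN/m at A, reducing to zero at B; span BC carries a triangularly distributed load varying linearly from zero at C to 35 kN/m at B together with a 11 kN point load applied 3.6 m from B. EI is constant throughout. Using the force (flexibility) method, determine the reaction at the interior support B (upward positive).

R_B = 202.8 kN

Take M_B as the redundant. Released structure: two simple spans AB and BC with a hinge at B.
Rotations at B on the released spans (each span's end-slope, ×1/EI):
  span AB: point load 63.5 at a = 7.84: Pab(L + a)/(6LEI) = 473.9/EI
  span AB: triangular load, peak 20: 7w₀L³/(360EI) = 546.4/EI
  span BC: triangular load, peak 35: w₀L³/(45EI) = 86.02/EI
  span BC: point load 11 at a = 3.6: Pab(L + b)/(6LEI) = 9.9/EI
  relative rotation θ_0 = (1020 + 95.92)/EI = 1116/EI
A unit hogging moment at B produces rotation L₁/(3EI) + L₂/(3EI) = 5.333/EI.
Slope continuity at B: θ_0 = M_B·5.333/EI, so M_B = 1116/5.333 = 209.3 kN·m (hogging).
Span AB, ΣM about A with M_B applied at B: R_B^{AB}·11.2 = 916 + 209.3, so R_B^{AB} = 100.5 kN and R_A = 175.5 − 100.5 = 75.03 kN.
Span BC, ΣM about C: R_B^{BC}·4.8 = 282 + 209.3, so R_B^{BC} = 102.4 kN and R_C = 95 − 102.4 = -7.352 kN.
R_B = 100.5 + 102.4 = 202.8 kN.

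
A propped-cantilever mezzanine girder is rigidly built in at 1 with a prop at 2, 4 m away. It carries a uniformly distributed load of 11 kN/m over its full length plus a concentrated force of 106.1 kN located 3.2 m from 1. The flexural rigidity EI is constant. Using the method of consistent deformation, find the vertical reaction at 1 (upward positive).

R_1 = 58.91 kN

Release the roller at 2. Primary structure: cantilever fixed at 1.
Free-end deflection of the primary structure under the applied loading (downward +):
  UDL 11: wL⁴/(8EI) = 352/EI
  point load 106.1 at a = 3.2: Pa²(3L − a)/(6EI) = 1593/EI
  δ_0 = 1945/EI
Tip deflection under a unit load at 2: L³/(3EI) = 21.33/EI.
The prop prevents deflection at 2: R_2 = δ_0/δ_{22} = 1945/21.33 = 91.19 kN.
Vertical equilibrium: R_1 = ΣP − R_2 = 150.1 − 91.19 = 58.91 kN.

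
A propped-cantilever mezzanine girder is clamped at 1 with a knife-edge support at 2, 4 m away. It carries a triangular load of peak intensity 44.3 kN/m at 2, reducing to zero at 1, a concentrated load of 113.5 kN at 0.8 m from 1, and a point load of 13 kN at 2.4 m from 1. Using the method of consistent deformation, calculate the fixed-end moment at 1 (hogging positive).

M_1 = 115.5 kN·m

Choose R_2 as the redundant. The primary structure is the cantilever fixed at 1.
Free-end deflection of the primary structure under the applied loading (downward +):
  triangular load, peak 44.3 at the free end: 11w₀L⁴/(120EI) = 1040/EI
  point load 113.5 at a = 0.8: Pa²(3L − a)/(6EI) = 135.6/EI
  point load 13 at a = 2.4: Pa²(3L − a)/(6EI) = 119.8/EI
  δ_0 = 1295/EI
Flexibility coefficient — unit upward force at 2: δ_{22} = L³/(3EI) = 21.33/EI.
The prop prevents deflection at 2: R_2 = δ_0/δ_{22} = 1295/21.33 = 60.7 kN.
Moment equilibrium about 1: M_1 = Σ(load moments about 1) − R_2·L = 358.3 − 60.7×4 = 115.5 kN·m.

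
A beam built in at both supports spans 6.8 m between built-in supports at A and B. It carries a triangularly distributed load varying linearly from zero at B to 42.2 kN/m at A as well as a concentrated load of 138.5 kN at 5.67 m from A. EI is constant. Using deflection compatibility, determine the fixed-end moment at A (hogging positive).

M_A = 119.3 kN·m

Take the two fixed-end moments M_A, M_B as redundants; the released structure is the simple span AB.
Simple-span end rotations at A and B under the given loads:
  at A: triangular load, peak 42.2: w₀L³/(45EI) = 294.9/EI
  at B: triangular load, peak 42.2: 7w₀L³/(360EI) = 258/EI
  at A: point load 138.5 at a = 5.67: Pab(L + b)/(6LEI) = 172.5/EI
  at B: point load 138.5 at a = 5.67: Pab(L + a)/(6LEI) = 271.2/EI
  θ_A0 = 467.3/EI,  θ_B0 = 529.2/EI
Flexibility coefficients: a unit moment at one end gives L/(3EI) there and L/(6EI) at the far end, so f₁₁ = f₂₂ = 2.267/EI and f₁₂ = f₂₁ = 1.133/EI.
Compatibility — zero rotation at each built-in end:
  2.267 M_A + 1.133 M_B = 467.3
  1.133 M_A + 2.267 M_B = 529.2
Solving the pair gives M_A = 119.3 kN·m and M_B = 173.9 kN·m (hogging).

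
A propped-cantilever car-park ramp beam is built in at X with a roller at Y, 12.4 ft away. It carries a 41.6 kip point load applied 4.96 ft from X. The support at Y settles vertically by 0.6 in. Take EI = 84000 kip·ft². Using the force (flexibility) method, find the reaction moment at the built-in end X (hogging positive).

Remove the prop at Y; the released (primary) structure is a cantilever built in at X.
Deflection at Y on the released cantilever, summing each load's contribution:
  point load 41.6 at a = 4.96: Pa²(3L − a)/(6EI) = 5499/EI
Flexibility coefficient — unit upward force at Y: δ_{YY} = L³/(3EI) = 635.5/EI.
With EI = 84000 kip·ft²: δ_0 = 0.065467 ft and δ_{YY} = 0.007566 ft/kip.
Compatibility — the beam at Y must follow the support down by 0.05 ft: δ_0 − R_Y·δ_{YY} = 0.05, so R_Y = (0.065467 − 0.05)/0.007566 = 2.044 kip.
Moment equilibrium about X: M_X = Σ(load moments about X) − R_Y·L = 206.3 − 2.044×12.4 = 181 kip·ft.

M_X = 181 kip·ft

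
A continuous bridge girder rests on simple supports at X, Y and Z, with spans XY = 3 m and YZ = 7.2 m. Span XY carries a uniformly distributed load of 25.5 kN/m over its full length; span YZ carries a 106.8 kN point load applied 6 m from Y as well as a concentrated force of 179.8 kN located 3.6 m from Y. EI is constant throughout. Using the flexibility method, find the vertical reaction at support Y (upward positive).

R_Y = 251.6 kN

Release continuity at Y by inserting a hinge; the redundant is the internal moment M_Y. The primary structure is two simply-supported spans XY and YZ.
End slopes at the hinge Y, treating each span as simply supported:
  span XY: UDL 25.5: wL³/(24EI) = 28.69/EI
  span YZ: point load 106.8 at a = 6: Pab(L + b)/(6LEI) = 149.5/EI
  span YZ: point load 179.8 at a = 3.6: Pab(L + b)/(6LEI) = 582.6/EI
  relative rotation θ_0 = (28.69 + 732.1)/EI = 760.8/EI
A unit hogging moment at Y produces rotation L₁/(3EI) + L₂/(3EI) = 3.4/EI.
Slope continuity at Y: θ_0 = M_Y·3.4/EI, so M_Y = 760.8/3.4 = 223.8 kN·m (hogging).
Span XY, ΣM about X with M_Y applied at Y: R_Y^{XY}·3 = 114.8 + 223.8, so R_Y^{XY} = 112.8 kN and R_X = 76.5 − 112.8 = -36.33 kN.
Span YZ, ΣM about Z: R_Y^{YZ}·7.2 = 775.4 + 223.8, so R_Y^{YZ} = 138.8 kN and R_Z = 286.6 − 138.8 = 147.8 kN.
R_Y = 112.8 + 138.8 = 251.6 kN.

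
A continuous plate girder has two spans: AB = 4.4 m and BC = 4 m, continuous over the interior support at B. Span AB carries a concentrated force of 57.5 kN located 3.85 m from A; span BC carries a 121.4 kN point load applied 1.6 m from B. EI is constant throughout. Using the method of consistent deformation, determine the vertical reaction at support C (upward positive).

R_C = 34.06 kN

Insert a hinge at B; M_B is the redundant, and each span becomes simply supported.
Discontinuity in slope at B on the released structure — sum the simple-span end rotations:
  span AB: point load 57.5 at a = 3.85: Pab(L + a)/(6LEI) = 38.05/EI
  span BC: point load 121.4 at a = 1.6: Pab(L + b)/(6LEI) = 124.3/EI
  relative rotation θ_0 = (38.05 + 124.3)/EI = 162.4/EI
A unit hogging moment at B produces rotation L₁/(3EI) + L₂/(3EI) = 2.8/EI.
Slope continuity at B: θ_0 = M_B·2.8/EI, so M_B = 162.4/2.8 = 57.99 kN·m (hogging).
Span BC, ΣM about C: R_B^{BC}·4 = 291.4 + 57.99, so R_B^{BC} = 87.34 kN and R_C = 121.4 − 87.34 = 34.06 kN.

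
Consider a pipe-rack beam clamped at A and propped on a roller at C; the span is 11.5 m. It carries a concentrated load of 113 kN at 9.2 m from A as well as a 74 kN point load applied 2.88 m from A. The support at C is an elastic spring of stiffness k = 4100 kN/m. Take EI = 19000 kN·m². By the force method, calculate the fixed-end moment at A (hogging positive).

M_A = 273.4 kN·m

Remove the prop at C; the released (primary) structure is a cantilever built in at A.
Downward deflection at the released point C due to the loads:
  point load 113 at a = 9.2: Pa²(3L − a)/(6EI) = 40330/EI
  point load 74 at a = 2.88: Pa²(3L − a)/(6EI) = 3235/EI
  δ_0 = 43564/EI
Flexibility coefficient — unit upward force at C: δ_{CC} = L³/(3EI) = 507/EI.
With EI = 19000 kN·m²: δ_0 = 2.2929 m and δ_{CC} = 0.026682 m/kN.
Compatibility — the spring shortens by R_C/k under the reaction it provides: δ_0 − R_C·δ_{CC} = R_C/k. With 1/k = 0.000244 m/kN, R_C = δ_0 / (δ_{CC} + 1/k) = 2.2929 / (0.026682 + 0.000244) = 85.15 kN.
Moment equilibrium about A: M_A = Σ(load moments about A) − R_C·L = 1253 − 85.15×11.5 = 273.4 kN·m.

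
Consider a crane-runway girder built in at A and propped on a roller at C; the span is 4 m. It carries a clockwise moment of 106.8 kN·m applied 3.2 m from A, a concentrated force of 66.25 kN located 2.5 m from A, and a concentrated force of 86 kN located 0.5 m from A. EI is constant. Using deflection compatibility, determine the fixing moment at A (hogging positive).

Remove the prop at C; the released (primary) structure is a cantilever built in at A.
Downward deflection at the released point C due to the loads:
  clockwise couple 106.8 at a = 3.2: M₀a(2L − a)/(2EI) = 820.2/EI
  point load 66.25 at a = 2.5: Pa²(3L − a)/(6EI) = 655.6/EI
  point load 86 at a = 0.5: Pa²(3L − a)/(6EI) = 41.21/EI
  δ_0 = 1517/EI
Tip deflection under a unit load at C: L³/(3EI) = 21.33/EI.
The prop prevents deflection at C: R_C = δ_0/δ_{CC} = 1517/21.33 = 71.11 kN.
Moment equilibrium about A: M_A = Σ(load moments about A) − R_C·L = 315.4 − 71.11×4 = 30.98 kN·m.

M_A = 30.98 kN·m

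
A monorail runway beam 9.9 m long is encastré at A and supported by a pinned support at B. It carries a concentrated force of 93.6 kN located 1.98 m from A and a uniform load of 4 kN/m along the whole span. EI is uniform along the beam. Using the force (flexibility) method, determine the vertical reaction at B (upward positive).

Release the roller at B. Primary structure: cantilever fixed at A.
Downward deflection at the released point B due to the loads:
  point load 93.6 at a = 1.98: Pa²(3L − a)/(6EI) = 1695/EI
  UDL 4: wL⁴/(8EI) = 4803/EI
  δ_0 = 6498/EI
Tip deflection under a unit load at B: L³/(3EI) = 323.4/EI.
Compatibility at B: δ_0 − R_B·δ_{BB} = 0, so R_B = 6498/323.4 = 20.09 kN.

R_B = 20.09 kN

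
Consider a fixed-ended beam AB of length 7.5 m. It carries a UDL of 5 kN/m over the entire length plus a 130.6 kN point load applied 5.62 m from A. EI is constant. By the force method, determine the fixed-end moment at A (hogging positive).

M_A = 69.56 kN·m

Release both end moments; the primary structure is a simply-supported span AB with redundants M_A and M_B.
End rotations of the released simple span under the applied load (×1/EI):
  at A: UDL 5: wL³/(24EI) = 87.89/EI
  at B: UDL 5: wL³/(24EI) = 87.89/EI
  at A: point load 130.6 at a = 5.62: Pab(L + b)/(6LEI) = 287.6/EI
  at B: point load 130.6 at a = 5.62: Pab(L + a)/(6LEI) = 402.3/EI
  θ_A0 = 375.5/EI,  θ_B0 = 490.2/EI
Flexibility coefficients: a unit moment at one end gives L/(3EI) there and L/(6EI) at the far end, so f₁₁ = f₂₂ = 2.5/EI and f₁₂ = f₂₁ = 1.25/EI.
Compatibility — zero rotation at each built-in end:
  2.5 M_A + 1.25 M_B = 375.5
  1.25 M_A + 2.5 M_B = 490.2
Solving the pair gives M_A = 69.56 kN·m and M_B = 161.3 kN·m (hogging).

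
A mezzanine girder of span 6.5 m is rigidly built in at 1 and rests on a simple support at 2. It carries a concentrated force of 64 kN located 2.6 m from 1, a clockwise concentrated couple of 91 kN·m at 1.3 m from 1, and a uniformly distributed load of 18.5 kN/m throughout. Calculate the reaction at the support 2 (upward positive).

Choose R_2 as the redundant. The primary structure is the cantilever fixed at 1.
Primary-structure tip deflection at 2 by superposition:
  point load 64 at a = 2.6: Pa²(3L − a)/(6EI) = 1219/EI
  clockwise couple 91 at a = 1.3: M₀a(2L − a)/(2EI) = 692.1/EI
  UDL 18.5: wL⁴/(8EI) = 4128/EI
  δ_0 = 6039/EI
Tip deflection under a unit load at 2: L³/(3EI) = 91.54/EI.
The prop prevents deflection at 2: R_2 = δ_0/δ_{22} = 6039/91.54 = 65.97 kN.

R_2 = 65.97 kN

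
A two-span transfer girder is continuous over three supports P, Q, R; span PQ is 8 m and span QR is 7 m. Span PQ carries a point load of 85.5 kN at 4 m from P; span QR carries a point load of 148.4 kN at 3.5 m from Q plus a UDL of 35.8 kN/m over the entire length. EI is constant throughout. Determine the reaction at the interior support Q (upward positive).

R_Q = 312.3 kN

Insert a hinge at Q; M_Q is the redundant, and each span becomes simply supported.
End slopes at the hinge Q, treating each span as simply supported:
  span PQ: point load 85.5 at a = 4: Pab(L + a)/(6LEI) = 342/EI
  span QR: point load 148.4 at a = 3.5: Pab(L + b)/(6LEI) = 454.5/EI
  span QR: UDL 35.8: wL³/(24EI) = 511.6/EI
  relative rotation θ_0 = (342 + 966.1)/EI = 1308/EI
A unit hogging moment at Q produces rotation L₁/(3EI) + L₂/(3EI) = 5/EI.
Compatibility: M_Q·(L₁+L₂)/(3EI) = θ_0, giving M_Q = 261.6 kN·m (hogging).
Span PQ, ΣM about P with M_Q applied at Q: R_Q^{PQ}·8 = 342 + 261.6, so R_Q^{PQ} = 75.45 kN and R_P = 85.5 − 75.45 = 10.05 kN.
Span QR, ΣM about R: R_Q^{QR}·7 = 1396 + 261.6, so R_Q^{QR} = 236.9 kN and R_R = 399 − 236.9 = 162.1 kN.
R_Q = 75.45 + 236.9 = 312.3 kN.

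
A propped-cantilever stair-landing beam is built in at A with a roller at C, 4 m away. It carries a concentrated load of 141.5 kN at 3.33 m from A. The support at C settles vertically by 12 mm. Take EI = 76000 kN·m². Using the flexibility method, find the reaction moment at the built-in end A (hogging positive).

M_A = 217.1 kN·m

Take the reaction at C as the redundant and release it; the primary structure is a cantilever fixed at A.
Free-end deflection of the primary structure under the applied loading (downward +):
  point load 141.5 at a = 3.33: Pa²(3L − a)/(6EI) = 2267/EI
Flexibility coefficient — unit upward force at C: δ_{CC} = L³/(3EI) = 21.33/EI.
With EI = 76000 kN·m²: δ_0 = 0.029833 m and δ_{CC} = 0.000281 m/kN.
Compatibility — the beam at C must follow the support down by 0.012 m: δ_0 − R_C·δ_{CC} = 0.012, so R_C = (0.029833 − 0.012)/0.000281 = 63.53 kN.
Moment equilibrium about A: M_A = Σ(load moments about A) − R_C·L = 471.2 − 63.53×4 = 217.1 kN·m.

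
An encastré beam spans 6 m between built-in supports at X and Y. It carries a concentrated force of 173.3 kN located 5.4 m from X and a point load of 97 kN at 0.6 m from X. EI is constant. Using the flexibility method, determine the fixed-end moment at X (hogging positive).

Release both end moments; the primary structure is a simply-supported span XY with redundants M_X and M_Y.
On the primary (simply-supported) span, the end slopes from the loading are:
  at X: point load 173.3 at a = 5.4: Pab(L + b)/(6LEI) = 102.9/EI
  at Y: point load 173.3 at a = 5.4: Pab(L + a)/(6LEI) = 177.8/EI
  at X: point load 97 at a = 0.6: Pab(L + b)/(6LEI) = 99.52/EI
  at Y: point load 97 at a = 0.6: Pab(L + a)/(6LEI) = 57.62/EI
  θ_X0 = 202.5/EI,  θ_Y0 = 235.4/EI
Flexibility coefficients: a unit moment at one end gives L/(3EI) there and L/(6EI) at the far end, so f₁₁ = f₂₂ = 2/EI and f₁₂ = f₂₁ = 1/EI.
Compatibility — zero rotation at each built-in end:
  2 M_X + 1 M_Y = 202.5
  1 M_X + 2 M_Y = 235.4
Solving the pair gives M_X = 56.5 kN·m and M_Y = 89.46 kN·m (hogging).

M_X = 56.5 kN·m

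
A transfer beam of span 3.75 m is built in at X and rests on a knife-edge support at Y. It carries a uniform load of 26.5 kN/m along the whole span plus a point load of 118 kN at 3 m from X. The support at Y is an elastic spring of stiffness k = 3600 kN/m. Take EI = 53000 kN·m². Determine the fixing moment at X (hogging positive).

Release the roller at Y. Primary structure: cantilever fixed at X.
Free-end deflection of the primary structure under the applied loading (downward +):
  UDL 26.5: wL⁴/(8EI) = 655.1/EI
  point load 118 at a = 3: Pa²(3L − a)/(6EI) = 1460/EI
  δ_0 = 2115/EI
Tip deflection under a unit load at Y: L³/(3EI) = 17.58/EI.
With EI = 53000 kN·m²: δ_0 = 0.039912 m and δ_{YY} = 0.000332 m/kN.
Compatibility — the spring shortens by R_Y/k under the reaction it provides: δ_0 − R_Y·δ_{YY} = R_Y/k. With 1/k = 0.000278 m/kN, R_Y = δ_0 / (δ_{YY} + 1/k) = 0.039912 / (0.000332 + 0.000278) = 65.49 kN.
Moment equilibrium about X: M_X = Σ(load moments about X) − R_Y·L = 540.3 − 65.49×3.75 = 294.7 kN·m.

M_X = 294.7 kN·m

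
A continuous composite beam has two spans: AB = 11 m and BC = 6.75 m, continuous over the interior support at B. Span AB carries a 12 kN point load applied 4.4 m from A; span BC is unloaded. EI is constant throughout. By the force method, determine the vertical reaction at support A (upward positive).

Take M_B as the redundant. Released structure: two simple spans AB and BC with a hinge at B.
End slopes at the hinge B, treating each span as simply supported:
  span AB: point load 12 at a = 4.4: Pab(L + a)/(6LEI) = 81.31/EI
  relative rotation θ_0 = (81.31 + 0)/EI = 81.31/EI
A unit hogging moment at B produces rotation L₁/(3EI) + L₂/(3EI) = 5.917/EI.
Compatibility: M_B·(L₁+L₂)/(3EI) = θ_0, giving M_B = 13.74 kN·m (hogging).
Span AB, ΣM about A with M_B applied at B: R_B^{AB}·11 = 52.8 + 13.74, so R_B^{AB} = 6.049 kN and R_A = 12 − 6.049 = 5.951 kN.

R_A = 5.951 kN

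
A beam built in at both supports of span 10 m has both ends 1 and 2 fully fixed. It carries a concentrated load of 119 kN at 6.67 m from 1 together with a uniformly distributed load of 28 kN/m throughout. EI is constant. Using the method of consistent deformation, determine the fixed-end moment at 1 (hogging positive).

Take the two fixed-end moments M_1, M_2 as redundants; the released structure is the simple span 12.
End rotations of the released simple span under the applied load (×1/EI):
  at 1: point load 119 at a = 6.67: Pab(L + b)/(6LEI) = 587.2/EI
  at 2: point load 119 at a = 6.67: Pab(L + a)/(6LEI) = 734.3/EI
  at 1: UDL 28: wL³/(24EI) = 1167/EI
  at 2: UDL 28: wL³/(24EI) = 1167/EI
  θ_10 = 1754/EI,  θ_20 = 1901/EI
Flexibility coefficients: a unit moment at one end gives L/(3EI) there and L/(6EI) at the far end, so f₁₁ = f₂₂ = 3.333/EI and f₁₂ = f₂₁ = 1.667/EI.
Compatibility — zero rotation at each built-in end:
  3.333 M_1 + 1.667 M_2 = 1754
  1.667 M_1 + 3.333 M_2 = 1901
Solving the pair gives M_1 = 321.3 kN·m and M_2 = 409.6 kN·m (hogging).

M_1 = 321.3 kN·m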